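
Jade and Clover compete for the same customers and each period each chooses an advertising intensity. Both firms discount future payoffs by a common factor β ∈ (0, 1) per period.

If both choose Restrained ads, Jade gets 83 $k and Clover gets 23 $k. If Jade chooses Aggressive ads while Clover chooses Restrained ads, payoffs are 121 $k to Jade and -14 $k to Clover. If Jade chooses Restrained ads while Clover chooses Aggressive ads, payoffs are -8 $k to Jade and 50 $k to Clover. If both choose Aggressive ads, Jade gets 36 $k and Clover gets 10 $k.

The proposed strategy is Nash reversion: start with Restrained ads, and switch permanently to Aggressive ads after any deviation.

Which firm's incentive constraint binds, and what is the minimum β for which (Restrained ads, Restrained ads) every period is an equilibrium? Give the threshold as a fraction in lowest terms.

Clover; β ≥ 27/40

Jade's threshold: (121−83)/(121−36) = 38/85.
Clover's threshold: (50−23)/(50−10) = 27/40.
38/85 < 27/40, so Clover binds and β* = 27/40.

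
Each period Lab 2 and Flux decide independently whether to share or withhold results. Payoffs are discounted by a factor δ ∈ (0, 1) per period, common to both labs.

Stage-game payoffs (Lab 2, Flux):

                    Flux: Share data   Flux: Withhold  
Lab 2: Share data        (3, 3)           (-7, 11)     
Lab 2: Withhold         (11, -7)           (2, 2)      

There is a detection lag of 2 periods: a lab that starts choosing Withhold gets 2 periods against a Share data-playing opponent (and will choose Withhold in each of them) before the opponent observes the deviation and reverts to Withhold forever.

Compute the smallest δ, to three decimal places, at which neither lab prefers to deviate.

0.943

The best deviation is to choose Withhold for all 2 undetected periods, earning 11 each, then 2 forever once detected.
Deviation value: 11(1−δ^2)/(1−δ) + 2δ^2/(1−δ); cooperation value: 3/(1−δ).
IC: 3 ≥ 11(1−δ^2) + 2δ^2 = 11 − 9δ^2.
So δ^2 ≥ 8/9, giving δ ≥ (8/9)^(1/2) ≈ 0.943.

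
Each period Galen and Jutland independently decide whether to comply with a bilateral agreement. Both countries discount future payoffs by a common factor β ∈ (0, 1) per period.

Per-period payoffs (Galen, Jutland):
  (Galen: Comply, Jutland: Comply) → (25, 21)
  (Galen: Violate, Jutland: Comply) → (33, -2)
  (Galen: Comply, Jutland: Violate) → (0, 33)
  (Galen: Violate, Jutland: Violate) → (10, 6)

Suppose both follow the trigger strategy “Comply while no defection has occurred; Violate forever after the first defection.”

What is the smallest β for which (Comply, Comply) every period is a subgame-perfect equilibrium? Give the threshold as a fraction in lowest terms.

4/9

Galen: cooperation gives 25 each period; deviation gives 33 once then 10 forever.
  25/(1−β) ≥ 33 + 10β/(1−β) ⇒ β ≥ 8/23.
Jutland: cooperation gives 21 each period; deviation gives 33 once then 6 forever.
  β ≥ 12/27 = 4/9.
Both must hold, so the binding constraint is Jutland's: β ≥ 4/9.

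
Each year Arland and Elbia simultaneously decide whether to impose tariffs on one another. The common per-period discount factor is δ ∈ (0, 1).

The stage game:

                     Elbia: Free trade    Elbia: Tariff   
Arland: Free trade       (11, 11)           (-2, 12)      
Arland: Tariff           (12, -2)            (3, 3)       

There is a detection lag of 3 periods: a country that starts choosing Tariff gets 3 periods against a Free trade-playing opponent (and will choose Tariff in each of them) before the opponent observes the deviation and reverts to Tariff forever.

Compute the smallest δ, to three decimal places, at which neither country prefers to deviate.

0.481

A deviator earns 12 for 3 periods, then 3 forever; cooperating earns 11 forever. Multiplying the IC by (1−δ):
11 ≥ 12(1−δ^3) + 3δ^3, so 9·δ^3 ≥ 1 and δ^3 ≥ 1/9.
δ ≥ (1/9)^(1/3) ≈ 0.481.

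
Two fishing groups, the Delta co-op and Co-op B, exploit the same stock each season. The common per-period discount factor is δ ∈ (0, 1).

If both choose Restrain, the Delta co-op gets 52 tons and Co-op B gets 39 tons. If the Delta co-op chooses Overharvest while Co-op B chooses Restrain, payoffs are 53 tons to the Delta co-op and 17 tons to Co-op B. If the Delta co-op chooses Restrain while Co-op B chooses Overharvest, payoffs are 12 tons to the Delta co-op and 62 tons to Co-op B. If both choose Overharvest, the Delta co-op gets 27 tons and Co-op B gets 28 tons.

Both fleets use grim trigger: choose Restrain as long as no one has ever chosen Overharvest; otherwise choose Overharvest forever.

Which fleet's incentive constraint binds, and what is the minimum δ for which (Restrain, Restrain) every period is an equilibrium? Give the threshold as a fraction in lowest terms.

the Delta co-op's threshold: (53−52)/(53−27) = 1/26.
Co-op B's threshold: (62−39)/(62−28) = 23/34.
1/26 < 23/34, so Co-op B binds and δ* = 23/34.

Co-op B; δ ≥ 23/34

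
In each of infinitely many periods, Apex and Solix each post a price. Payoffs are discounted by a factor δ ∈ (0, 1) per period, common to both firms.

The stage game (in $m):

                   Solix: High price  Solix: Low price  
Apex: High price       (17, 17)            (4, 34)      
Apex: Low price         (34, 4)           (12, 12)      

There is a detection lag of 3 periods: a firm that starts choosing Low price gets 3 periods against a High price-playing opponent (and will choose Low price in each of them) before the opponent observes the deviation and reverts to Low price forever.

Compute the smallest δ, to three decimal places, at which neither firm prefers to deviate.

0.918

The best deviation is to choose Low price for all 3 undetected periods, earning 34 each, then 12 forever once detected.
Deviation value: 34(1−δ^3)/(1−δ) + 12δ^3/(1−δ); cooperation value: 17/(1−δ).
IC: 17 ≥ 34(1−δ^3) + 12δ^3 = 34 − 22δ^3.
So δ^3 ≥ 17/22, giving δ ≥ (17/22)^(1/3) ≈ 0.918.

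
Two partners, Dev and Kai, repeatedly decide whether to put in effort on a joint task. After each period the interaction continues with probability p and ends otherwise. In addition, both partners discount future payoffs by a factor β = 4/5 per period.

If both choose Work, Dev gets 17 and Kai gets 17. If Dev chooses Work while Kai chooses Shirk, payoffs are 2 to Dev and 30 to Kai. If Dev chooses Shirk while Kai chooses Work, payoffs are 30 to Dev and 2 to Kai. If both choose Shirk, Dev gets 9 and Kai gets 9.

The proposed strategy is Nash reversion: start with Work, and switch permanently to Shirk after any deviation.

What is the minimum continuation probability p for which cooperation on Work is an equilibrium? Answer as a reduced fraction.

65/84

Expected continuation weight on next period's payoff is β·p = 4/5·p, which plays the role of the discount factor.
Cooperation requires 4/5·p ≥ (30−17)/(30−9) = 13/21, hence p ≥ 65/84.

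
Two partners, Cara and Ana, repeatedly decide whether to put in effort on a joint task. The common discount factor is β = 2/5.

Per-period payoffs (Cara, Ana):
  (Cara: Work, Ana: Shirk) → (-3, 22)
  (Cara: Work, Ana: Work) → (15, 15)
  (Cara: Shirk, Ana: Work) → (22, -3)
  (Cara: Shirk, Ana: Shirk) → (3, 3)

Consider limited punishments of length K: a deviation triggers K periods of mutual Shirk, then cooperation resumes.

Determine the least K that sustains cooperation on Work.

Need Σ_{k=1}^{K} β^k ≥ (22−15)/(15−3) = 0.5833 at β = 2/5.
At K = 2 the sum is 0.5600 < 0.5833; at K = 3 it is 0.6240 ≥ 0.5833.
So the minimum punishment length is K = 3.

3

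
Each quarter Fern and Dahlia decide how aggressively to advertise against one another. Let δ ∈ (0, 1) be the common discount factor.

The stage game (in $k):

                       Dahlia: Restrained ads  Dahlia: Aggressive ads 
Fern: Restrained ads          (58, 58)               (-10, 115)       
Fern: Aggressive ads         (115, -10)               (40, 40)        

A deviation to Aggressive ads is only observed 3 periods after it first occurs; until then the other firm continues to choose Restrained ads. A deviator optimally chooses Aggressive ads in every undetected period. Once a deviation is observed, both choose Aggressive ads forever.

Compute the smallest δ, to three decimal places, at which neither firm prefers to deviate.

0.913

The best deviation is to choose Aggressive ads for all 3 undetected periods, earning 115 each, then 40 forever once detected.
Deviation value: 115(1−δ^3)/(1−δ) + 40δ^3/(1−δ); cooperation value: 58/(1−δ).
IC: 58 ≥ 115(1−δ^3) + 40δ^3 = 115 − 75δ^3.
So δ^3 ≥ 57/75 = 19/25, giving δ ≥ (19/25)^(1/3) ≈ 0.913.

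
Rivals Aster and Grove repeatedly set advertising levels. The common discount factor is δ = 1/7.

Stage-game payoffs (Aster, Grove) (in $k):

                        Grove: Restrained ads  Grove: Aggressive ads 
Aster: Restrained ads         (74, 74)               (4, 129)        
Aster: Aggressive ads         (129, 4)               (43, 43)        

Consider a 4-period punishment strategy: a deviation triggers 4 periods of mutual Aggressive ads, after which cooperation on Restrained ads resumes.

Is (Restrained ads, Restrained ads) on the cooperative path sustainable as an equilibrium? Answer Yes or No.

No

IC: δ+…+δ^4 ≥ (129−74)/(74−43) = 55/31.
At δ = 1/7: partial sum = 0.1666 < 1.7742. Cooperation not sustainable.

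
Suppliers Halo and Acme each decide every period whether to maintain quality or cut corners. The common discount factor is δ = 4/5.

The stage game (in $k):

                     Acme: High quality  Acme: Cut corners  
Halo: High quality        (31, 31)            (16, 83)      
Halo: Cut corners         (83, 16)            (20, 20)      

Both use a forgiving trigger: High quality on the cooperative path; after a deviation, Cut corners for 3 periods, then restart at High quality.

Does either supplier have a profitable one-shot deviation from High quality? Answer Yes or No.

Yes

IC: δ+…+δ^3 ≥ (83−31)/(31−20) = 52/11.
At δ = 4/5: partial sum = 1.9520 < 4.7273. Cooperation not sustainable.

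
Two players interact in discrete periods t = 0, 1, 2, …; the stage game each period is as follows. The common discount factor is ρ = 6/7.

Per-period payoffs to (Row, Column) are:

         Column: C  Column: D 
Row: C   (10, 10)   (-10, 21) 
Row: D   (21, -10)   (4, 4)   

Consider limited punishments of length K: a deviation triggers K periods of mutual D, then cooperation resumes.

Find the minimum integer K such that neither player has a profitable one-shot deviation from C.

IC: ρ(1−ρ^K)/(1−ρ) ≥ (21−10)/(10−4) = 11/6.
With ρ = 6/7: need 1 − ρ^K ≥ 11/6·(1−6/7)/(6/7), i.e. ρ^K ≤ 0.6944.
Since (6/7)^2 = 0.7347 and (6/7)^3 = 0.6297, the smallest such K is 3.

3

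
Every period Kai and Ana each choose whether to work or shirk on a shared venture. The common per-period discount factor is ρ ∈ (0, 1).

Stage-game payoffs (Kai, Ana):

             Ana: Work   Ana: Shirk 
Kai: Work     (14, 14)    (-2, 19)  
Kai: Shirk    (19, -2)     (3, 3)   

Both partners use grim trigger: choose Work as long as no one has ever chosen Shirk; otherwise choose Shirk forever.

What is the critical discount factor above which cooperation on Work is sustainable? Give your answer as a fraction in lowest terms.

5/16

14/(1−ρ) ≥ 19 + 3ρ/(1−ρ)
14 ≥ 19 − 16ρ
ρ ≥ 5/16.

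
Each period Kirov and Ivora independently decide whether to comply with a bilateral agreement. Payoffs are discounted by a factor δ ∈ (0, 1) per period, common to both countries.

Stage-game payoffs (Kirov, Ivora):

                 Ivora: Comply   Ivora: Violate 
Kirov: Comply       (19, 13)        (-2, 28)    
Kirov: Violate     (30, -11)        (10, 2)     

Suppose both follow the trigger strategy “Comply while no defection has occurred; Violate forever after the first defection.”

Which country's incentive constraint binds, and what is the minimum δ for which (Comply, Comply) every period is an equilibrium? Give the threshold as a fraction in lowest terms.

For Kirov: deviation gain 30−19 = 11, per-period punishment loss 19−10 = 9. IC gives δ ≥ 11/20.
For Ivora: gain 15, loss 11 per period, so δ ≥ 15/26.
The tighter constraint is Ivora's, so cooperation needs δ ≥ 15/26.

Ivora; δ ≥ 15/26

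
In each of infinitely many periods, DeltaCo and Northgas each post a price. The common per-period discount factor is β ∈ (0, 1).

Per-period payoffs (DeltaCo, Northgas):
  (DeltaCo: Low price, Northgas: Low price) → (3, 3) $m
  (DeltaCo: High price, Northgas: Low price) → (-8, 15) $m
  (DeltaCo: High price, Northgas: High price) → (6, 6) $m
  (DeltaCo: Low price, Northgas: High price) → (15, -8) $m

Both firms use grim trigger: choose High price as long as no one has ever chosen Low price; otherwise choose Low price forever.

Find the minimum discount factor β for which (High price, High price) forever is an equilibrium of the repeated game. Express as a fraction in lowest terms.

One-period gain from deviating is 15 − 6 = 9. The loss is 6 − 3 = 3 in every subsequent period, with present value 3·β/(1−β).
Deviation is unprofitable when 3·β/(1−β) ≥ 9, i.e. β/(1−β) ≥ 3.
Equivalently β ≥ 9/(9+3) = 3/4.

3/4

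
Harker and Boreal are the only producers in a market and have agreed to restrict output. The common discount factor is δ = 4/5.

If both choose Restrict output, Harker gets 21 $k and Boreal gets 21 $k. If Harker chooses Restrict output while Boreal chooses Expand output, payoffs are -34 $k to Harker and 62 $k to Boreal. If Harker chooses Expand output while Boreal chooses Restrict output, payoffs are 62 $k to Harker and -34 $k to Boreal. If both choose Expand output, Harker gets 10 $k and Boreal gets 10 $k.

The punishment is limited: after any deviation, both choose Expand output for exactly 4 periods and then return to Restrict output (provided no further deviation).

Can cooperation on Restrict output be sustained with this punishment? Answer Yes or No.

No

A one-shot deviation gives 62 now, then 10 for 4 periods, then back to 21.
Gain from deviating: (62−21) today; loss: (21−10) in each of the next 4 periods.
No-deviation condition: (21−10)(δ+…+δ^4) ≥ 62−21, i.e. δ+…+δ^4 ≥ 41/11.
At δ = 4/5: δ+…+δ^4 = 2.3616 < 3.7273.
So cooperation is not sustainable.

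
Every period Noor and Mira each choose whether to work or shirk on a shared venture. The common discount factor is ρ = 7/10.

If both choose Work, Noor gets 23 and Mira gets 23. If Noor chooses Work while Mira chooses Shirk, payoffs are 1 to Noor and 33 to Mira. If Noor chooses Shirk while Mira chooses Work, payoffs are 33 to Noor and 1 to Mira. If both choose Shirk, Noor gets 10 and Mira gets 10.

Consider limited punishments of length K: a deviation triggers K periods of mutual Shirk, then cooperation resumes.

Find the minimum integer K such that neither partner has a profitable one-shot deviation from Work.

2

IC: ρ(1−ρ^K)/(1−ρ) ≥ (33−23)/(23−10) = 10/13.
With ρ = 7/10: need 1 − ρ^K ≥ 10/13·(1−7/10)/(7/10), i.e. ρ^K ≤ 0.6703.
Since (7/10)^1 = 0.7000 and (7/10)^2 = 0.4900, the smallest such K is 2.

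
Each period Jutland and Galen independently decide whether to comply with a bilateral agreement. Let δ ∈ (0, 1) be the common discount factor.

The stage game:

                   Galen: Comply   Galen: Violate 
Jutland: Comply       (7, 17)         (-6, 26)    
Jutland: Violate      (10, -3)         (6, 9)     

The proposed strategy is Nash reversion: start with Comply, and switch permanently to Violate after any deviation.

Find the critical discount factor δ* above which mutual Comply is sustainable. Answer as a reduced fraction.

Jutland's threshold: (10−7)/(10−6) = 3/4.
Galen's threshold: (26−17)/(26−9) = 9/17.
3/4 > 9/17, so Jutland binds and δ* = 3/4.

3/4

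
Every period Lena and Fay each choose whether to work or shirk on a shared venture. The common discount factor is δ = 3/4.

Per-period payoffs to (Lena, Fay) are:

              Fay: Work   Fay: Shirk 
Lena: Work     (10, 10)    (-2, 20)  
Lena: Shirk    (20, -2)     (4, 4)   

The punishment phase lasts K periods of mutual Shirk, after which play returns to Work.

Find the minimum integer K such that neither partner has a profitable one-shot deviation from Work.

Need Σ_{k=1}^{K} δ^k ≥ (20−10)/(10−4) = 1.6667 at δ = 3/4.
At K = 2 the sum is 1.3125 < 1.6667; at K = 3 it is 1.7344 ≥ 1.6667.
So the minimum punishment length is K = 3.

3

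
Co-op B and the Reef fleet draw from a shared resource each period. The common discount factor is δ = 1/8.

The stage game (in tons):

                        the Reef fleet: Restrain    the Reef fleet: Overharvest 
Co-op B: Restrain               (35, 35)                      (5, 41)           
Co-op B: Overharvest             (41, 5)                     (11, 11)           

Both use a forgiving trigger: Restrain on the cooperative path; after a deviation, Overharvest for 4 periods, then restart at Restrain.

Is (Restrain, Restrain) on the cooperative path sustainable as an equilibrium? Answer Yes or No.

No

IC: δ+…+δ^4 ≥ (41−35)/(35−11) = 1/4.
At δ = 1/8: partial sum = 0.1428 < 0.2500. Cooperation not sustainable.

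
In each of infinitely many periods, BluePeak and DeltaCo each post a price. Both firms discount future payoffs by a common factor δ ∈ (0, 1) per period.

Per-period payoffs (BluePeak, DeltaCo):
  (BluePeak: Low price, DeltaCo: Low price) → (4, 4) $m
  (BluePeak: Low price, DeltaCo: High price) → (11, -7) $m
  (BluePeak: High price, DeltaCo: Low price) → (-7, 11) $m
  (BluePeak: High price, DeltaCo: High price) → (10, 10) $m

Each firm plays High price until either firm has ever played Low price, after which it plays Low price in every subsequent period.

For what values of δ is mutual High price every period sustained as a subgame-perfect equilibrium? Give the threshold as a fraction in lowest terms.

10/(1−δ) ≥ 11 + 4δ/(1−δ)
10 ≥ 11 − 7δ
δ ≥ 1/7.

1/7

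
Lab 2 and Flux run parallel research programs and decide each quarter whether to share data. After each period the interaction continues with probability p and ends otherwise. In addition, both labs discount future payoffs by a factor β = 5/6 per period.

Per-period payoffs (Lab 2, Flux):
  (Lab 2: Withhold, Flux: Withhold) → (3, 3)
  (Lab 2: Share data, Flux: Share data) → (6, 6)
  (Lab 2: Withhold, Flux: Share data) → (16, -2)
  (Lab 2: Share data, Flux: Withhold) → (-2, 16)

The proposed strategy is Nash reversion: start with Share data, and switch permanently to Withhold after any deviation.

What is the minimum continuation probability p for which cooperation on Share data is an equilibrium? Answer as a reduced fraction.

12/13

Expected continuation weight on next period's payoff is β·p = 5/6·p, which plays the role of the discount factor.
Cooperation requires 5/6·p ≥ (16−6)/(16−3) = 10/13, hence p ≥ 12/13.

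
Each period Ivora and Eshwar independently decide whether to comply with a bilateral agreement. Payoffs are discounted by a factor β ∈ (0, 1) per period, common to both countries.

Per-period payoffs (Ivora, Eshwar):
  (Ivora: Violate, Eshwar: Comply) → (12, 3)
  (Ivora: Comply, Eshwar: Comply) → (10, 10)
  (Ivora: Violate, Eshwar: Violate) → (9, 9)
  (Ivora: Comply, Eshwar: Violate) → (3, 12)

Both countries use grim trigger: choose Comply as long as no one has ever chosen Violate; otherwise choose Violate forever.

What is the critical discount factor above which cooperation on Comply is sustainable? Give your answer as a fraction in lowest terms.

Cooperation forever yields 10 each period: 10/(1−β).
Deviating yields 12 once, then 9 forever: 12 + 9β/(1−β).
No profitable deviation requires 10/(1−β) ≥ 12 + 9β/(1−β).
Multiplying by (1−β): 10 ≥ 12(1−β) + 9β = 12 − 3β.
So 3β ≥ 2, i.e. β ≥ 2/3.

2/3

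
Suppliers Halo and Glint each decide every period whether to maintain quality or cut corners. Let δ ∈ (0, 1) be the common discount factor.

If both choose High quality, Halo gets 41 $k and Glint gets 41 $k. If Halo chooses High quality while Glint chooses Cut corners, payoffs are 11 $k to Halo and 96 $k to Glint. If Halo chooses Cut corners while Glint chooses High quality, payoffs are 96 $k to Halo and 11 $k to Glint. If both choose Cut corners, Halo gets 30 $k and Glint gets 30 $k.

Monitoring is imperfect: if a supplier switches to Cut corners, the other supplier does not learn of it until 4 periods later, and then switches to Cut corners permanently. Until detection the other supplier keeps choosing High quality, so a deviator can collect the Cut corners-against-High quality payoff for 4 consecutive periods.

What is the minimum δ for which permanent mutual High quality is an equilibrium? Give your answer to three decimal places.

A deviator earns 96 for 4 periods, then 30 forever; cooperating earns 41 forever. Multiplying the IC by (1−δ):
41 ≥ 96(1−δ^4) + 30δ^4, so 66·δ^4 ≥ 55 and δ^4 ≥ 5/6.
δ ≥ (5/6)^(1/4) ≈ 0.955.

0.955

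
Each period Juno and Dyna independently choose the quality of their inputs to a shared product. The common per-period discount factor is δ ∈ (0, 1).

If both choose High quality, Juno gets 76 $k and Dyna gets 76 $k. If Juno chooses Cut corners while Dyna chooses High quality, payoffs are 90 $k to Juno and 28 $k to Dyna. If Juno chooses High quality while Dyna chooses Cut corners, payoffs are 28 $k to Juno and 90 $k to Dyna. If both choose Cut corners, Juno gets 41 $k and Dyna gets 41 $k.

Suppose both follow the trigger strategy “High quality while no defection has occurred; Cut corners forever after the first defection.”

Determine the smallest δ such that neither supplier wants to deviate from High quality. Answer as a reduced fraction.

2/7

One-period gain from deviating is 90 − 76 = 14. The loss is 76 − 41 = 35 in every subsequent period, with present value 35·δ/(1−δ).
Deviation is unprofitable when 35·δ/(1−δ) ≥ 14, i.e. δ/(1−δ) ≥ 2/5.
Equivalently δ ≥ 14/(14+35) = 2/7.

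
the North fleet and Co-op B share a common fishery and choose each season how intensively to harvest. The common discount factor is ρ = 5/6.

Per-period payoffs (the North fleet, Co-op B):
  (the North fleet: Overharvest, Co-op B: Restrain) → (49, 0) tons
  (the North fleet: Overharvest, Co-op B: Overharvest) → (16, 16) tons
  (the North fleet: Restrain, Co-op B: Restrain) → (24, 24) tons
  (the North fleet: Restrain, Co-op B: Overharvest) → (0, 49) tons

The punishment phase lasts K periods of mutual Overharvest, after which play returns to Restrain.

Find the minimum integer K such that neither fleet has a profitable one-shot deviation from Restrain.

6

No profitable deviation requires (24−16)(ρ+…+ρ^K) ≥ 49−24, i.e. ρ+…+ρ^K ≥ 25/8 ≈ 3.1250.
With ρ = 5/6, the partial sums are K=1: 0.8333, K=2: 1.5278, K=3: 2.1065, K=4: 2.5887, K=5: 2.9906, K=6: 3.3255.
K = 6 is the first length at which the sum reaches 3.1250.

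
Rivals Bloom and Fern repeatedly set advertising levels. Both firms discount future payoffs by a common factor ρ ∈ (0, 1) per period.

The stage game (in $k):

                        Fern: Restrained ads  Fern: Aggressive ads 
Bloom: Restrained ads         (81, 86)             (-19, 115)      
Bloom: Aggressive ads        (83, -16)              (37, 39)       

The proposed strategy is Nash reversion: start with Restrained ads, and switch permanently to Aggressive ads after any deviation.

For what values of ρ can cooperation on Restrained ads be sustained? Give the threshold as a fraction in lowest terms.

29/76

Bloom's threshold: (83−81)/(83−37) = 1/23.
Fern's threshold: (115−86)/(115−39) = 29/76.
1/23 < 29/76, so Fern binds and ρ* = 29/76.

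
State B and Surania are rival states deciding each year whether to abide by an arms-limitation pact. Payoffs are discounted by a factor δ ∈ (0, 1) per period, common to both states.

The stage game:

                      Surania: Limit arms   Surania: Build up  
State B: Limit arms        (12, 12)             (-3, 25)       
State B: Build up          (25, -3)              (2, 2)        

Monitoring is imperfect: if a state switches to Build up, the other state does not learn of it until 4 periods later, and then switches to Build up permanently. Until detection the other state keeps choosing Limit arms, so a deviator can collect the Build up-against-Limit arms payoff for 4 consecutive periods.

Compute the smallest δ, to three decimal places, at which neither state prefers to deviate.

The best deviation is to choose Build up for all 4 undetected periods, earning 25 each, then 2 forever once detected.
Deviation value: 25(1−δ^4)/(1−δ) + 2δ^4/(1−δ); cooperation value: 12/(1−δ).
IC: 12 ≥ 25(1−δ^4) + 2δ^4 = 25 − 23δ^4.
So δ^4 ≥ 13/23, giving δ ≥ (13/23)^(1/4) ≈ 0.867.

0.867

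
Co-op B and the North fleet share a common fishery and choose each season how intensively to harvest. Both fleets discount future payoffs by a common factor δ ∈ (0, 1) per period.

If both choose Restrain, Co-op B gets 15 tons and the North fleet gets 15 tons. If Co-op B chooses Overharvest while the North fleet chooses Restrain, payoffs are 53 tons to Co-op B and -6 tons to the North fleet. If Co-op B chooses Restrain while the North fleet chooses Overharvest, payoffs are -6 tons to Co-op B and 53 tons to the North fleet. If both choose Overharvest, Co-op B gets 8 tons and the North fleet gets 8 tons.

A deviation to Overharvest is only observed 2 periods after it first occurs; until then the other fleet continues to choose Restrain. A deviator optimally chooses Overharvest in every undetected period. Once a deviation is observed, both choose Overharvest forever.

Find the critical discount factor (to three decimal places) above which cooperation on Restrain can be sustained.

0.919

Deviating for the 2 undetected periods gains 53−15 = 38 per period over cooperation, then loses 15−8 = 7 per period forever once punishment starts.
Gain: 38(1 + δ + … + δ^1); loss: 7·δ^2/(1−δ).
No profitable deviation ⇔ 38(1−δ^2) ≤ 7·δ^2, i.e. δ^2 ≥ 38/(38+7) = 38/45.
Hence δ ≥ (38/45)^(1/2) ≈ 0.919.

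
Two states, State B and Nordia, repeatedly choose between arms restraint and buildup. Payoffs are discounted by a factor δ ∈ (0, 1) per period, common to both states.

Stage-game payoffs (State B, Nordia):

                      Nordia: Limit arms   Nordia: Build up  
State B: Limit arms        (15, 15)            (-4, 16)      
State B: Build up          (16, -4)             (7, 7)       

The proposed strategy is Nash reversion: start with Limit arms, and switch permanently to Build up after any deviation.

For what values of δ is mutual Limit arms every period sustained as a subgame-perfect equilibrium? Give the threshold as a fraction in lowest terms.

Under grim trigger the critical discount factor is (T−C)/(T−P) with T = 16, C = 15, P = 7.
δ* = (16−15)/(16−7) = 1/9.

1/9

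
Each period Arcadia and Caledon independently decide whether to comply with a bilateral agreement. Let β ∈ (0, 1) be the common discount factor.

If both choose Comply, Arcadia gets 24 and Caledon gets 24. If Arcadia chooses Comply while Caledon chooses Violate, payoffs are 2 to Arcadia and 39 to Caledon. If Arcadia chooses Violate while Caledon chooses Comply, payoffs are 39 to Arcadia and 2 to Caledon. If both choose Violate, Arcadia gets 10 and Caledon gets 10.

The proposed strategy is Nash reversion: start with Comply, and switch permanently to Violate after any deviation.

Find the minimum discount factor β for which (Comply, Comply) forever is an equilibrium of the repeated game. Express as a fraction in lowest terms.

15/29

One-period gain from deviating is 39 − 24 = 15. The loss is 24 − 10 = 14 in every subsequent period, with present value 14·β/(1−β).
Deviation is unprofitable when 14·β/(1−β) ≥ 15, i.e. β/(1−β) ≥ 15/14.
Equivalently β ≥ 15/(15+14) = 15/29.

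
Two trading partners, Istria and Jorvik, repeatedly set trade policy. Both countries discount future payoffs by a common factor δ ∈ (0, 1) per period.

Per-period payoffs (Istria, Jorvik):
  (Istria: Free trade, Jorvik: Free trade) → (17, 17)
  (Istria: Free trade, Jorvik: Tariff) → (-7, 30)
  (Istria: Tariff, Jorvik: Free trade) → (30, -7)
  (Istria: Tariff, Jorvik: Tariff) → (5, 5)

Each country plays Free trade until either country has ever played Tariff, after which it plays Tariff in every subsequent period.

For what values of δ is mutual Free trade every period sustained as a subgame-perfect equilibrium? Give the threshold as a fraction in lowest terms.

13/25

17/(1−δ) ≥ 30 + 5δ/(1−δ)
17 ≥ 30 − 25δ
δ ≥ 13/25.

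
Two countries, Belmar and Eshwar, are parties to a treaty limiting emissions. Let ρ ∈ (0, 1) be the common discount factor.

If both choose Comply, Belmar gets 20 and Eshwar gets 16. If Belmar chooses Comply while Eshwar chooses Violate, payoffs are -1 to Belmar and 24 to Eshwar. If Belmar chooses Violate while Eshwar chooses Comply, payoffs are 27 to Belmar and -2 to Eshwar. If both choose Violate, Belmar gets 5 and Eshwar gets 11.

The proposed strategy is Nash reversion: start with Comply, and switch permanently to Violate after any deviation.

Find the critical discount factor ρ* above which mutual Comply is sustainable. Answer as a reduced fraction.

8/13

Belmar: cooperation gives 20 each period; deviation gives 27 once then 5 forever.
  20/(1−ρ) ≥ 27 + 5ρ/(1−ρ) ⇒ ρ ≥ 7/22.
Eshwar: cooperation gives 16 each period; deviation gives 24 once then 11 forever.
  ρ ≥ 8/13.
Both must hold, so the binding constraint is Eshwar's: ρ ≥ 8/13.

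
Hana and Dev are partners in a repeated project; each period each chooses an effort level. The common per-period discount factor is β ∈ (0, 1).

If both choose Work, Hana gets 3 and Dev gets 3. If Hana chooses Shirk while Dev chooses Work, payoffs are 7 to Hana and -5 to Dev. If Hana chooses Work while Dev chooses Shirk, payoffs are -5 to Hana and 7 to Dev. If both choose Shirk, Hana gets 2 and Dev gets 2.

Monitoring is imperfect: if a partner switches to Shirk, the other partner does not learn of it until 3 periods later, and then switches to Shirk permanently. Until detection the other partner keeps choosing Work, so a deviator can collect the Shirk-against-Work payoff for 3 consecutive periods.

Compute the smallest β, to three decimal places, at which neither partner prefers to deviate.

Deviating for the 3 undetected periods gains 7−3 = 4 per period over cooperation, then loses 3−2 = 1 per period forever once punishment starts.
Gain: 4(1 + β + … + β^2); loss: 1·β^3/(1−β).
No profitable deviation ⇔ 4(1−β^3) ≤ 1·β^3, i.e. β^3 ≥ 4/(4+1) = 4/5.
Hence β ≥ (4/5)^(1/3) ≈ 0.928.

0.928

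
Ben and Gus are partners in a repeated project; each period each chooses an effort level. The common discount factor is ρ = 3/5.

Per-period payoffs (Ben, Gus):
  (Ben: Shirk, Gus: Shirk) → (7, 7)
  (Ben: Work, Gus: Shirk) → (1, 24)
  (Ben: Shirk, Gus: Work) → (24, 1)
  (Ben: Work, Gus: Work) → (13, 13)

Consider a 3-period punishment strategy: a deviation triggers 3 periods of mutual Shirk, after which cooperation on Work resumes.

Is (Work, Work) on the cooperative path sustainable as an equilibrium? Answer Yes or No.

A one-shot deviation gives 24 now, then 7 for 3 periods, then back to 13.
Gain from deviating: (24−13) today; loss: (13−7) in each of the next 3 periods.
No-deviation condition: (13−7)(ρ+…+ρ^3) ≥ 24−13, i.e. ρ+…+ρ^3 ≥ 11/6.
At ρ = 3/5: ρ+…+ρ^3 = 1.1760 < 1.8333.
So cooperation is not sustainable.

No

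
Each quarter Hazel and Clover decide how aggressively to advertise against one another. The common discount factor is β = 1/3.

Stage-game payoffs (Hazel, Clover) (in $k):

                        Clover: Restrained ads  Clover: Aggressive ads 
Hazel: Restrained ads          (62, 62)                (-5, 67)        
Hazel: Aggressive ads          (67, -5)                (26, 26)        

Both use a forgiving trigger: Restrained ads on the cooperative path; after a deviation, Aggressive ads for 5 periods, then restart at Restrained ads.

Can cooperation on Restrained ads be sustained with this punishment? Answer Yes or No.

Yes

Comparing payoff streams over the 6 periods until play realigns: cooperate → 62(1+β+…+β^5); deviate → 67 + 26(β+…+β^5).
Cooperation is sustained iff (62−26)(β+…+β^5) ≥ 67−62.
β+…+β^5 = 1/3·(1−(1/3)^5)/(1−1/3) = 0.4979, and (67−62)/(62−26) = 0.1389.
0.4979 ≥ 0.1389, so cooperation is sustainable.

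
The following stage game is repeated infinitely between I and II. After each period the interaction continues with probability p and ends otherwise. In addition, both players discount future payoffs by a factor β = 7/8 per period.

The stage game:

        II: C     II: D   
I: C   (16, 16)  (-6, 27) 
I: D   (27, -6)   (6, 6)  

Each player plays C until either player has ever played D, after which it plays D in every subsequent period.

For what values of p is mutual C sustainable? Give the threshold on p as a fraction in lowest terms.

With continuation probability p and discount β, the effective per-period discount factor is βp.
Grim-trigger IC: βp ≥ (27−16)/(27−6) = 11/21.
So p ≥ (11/21)/(7/8) = 88/147.

88/147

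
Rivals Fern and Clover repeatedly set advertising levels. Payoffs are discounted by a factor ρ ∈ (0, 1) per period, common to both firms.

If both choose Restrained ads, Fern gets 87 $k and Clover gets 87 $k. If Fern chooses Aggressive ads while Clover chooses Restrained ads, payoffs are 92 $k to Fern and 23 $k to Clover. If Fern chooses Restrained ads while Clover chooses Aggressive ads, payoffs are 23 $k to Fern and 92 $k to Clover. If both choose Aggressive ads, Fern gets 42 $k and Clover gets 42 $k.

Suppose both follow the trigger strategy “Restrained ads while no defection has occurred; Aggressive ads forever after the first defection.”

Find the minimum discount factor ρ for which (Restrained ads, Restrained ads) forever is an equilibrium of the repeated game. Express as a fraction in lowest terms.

1/10

Under grim trigger the critical discount factor is (T−C)/(T−P) with T = 92, C = 87, P = 42.
ρ* = (92−87)/(92−42) = 5/50 = 1/10.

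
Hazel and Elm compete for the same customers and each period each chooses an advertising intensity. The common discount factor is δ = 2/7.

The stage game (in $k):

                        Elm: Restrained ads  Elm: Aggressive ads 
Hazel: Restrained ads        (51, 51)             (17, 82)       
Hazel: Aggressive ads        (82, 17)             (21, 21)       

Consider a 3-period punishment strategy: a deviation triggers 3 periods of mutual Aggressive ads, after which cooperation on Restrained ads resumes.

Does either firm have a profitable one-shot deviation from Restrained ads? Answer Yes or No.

Comparing payoff streams over the 4 periods until play realigns: cooperate → 51(1+δ+…+δ^3); deviate → 82 + 21(δ+…+δ^3).
Cooperation is sustained iff (51−21)(δ+…+δ^3) ≥ 82−51.
δ+…+δ^3 = 2/7·(1−(2/7)^3)/(1−2/7) = 0.3907, and (82−51)/(51−21) = 1.0333.
0.3907 < 1.0333, so cooperation is not sustainable.

Yes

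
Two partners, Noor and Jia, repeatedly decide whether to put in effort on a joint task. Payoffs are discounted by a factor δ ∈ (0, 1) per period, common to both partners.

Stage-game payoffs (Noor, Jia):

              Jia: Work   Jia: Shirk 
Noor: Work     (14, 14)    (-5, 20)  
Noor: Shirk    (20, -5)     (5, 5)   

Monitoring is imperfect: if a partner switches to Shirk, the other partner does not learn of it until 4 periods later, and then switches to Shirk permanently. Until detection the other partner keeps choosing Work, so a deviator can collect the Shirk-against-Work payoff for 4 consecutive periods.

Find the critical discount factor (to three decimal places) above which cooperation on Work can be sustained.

A deviator earns 20 for 4 periods, then 5 forever; cooperating earns 14 forever. Multiplying the IC by (1−δ):
14 ≥ 20(1−δ^4) + 5δ^4, so 15·δ^4 ≥ 6 and δ^4 ≥ 2/5.
δ ≥ (2/5)^(1/4) ≈ 0.795.

0.795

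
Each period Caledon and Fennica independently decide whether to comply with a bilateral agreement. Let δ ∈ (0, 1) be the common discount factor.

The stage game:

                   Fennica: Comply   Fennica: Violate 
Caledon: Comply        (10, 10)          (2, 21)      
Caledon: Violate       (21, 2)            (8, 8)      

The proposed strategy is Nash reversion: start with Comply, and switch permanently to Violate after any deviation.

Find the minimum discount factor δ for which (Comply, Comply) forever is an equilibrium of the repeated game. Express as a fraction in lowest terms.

10/(1−δ) ≥ 21 + 8δ/(1−δ)
10 ≥ 21 − 13δ
δ ≥ 11/13.

11/13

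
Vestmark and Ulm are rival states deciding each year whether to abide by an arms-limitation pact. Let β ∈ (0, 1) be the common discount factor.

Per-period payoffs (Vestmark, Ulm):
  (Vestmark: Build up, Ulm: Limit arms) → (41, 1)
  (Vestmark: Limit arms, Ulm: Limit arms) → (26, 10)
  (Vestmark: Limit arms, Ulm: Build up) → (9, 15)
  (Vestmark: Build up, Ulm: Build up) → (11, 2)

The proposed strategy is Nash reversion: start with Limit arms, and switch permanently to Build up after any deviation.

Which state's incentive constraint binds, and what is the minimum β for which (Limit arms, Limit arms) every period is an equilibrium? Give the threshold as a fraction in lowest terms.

Vestmark; β ≥ 1/2

Vestmark's threshold: (41−26)/(41−11) = 1/2.
Ulm's threshold: (15−10)/(15−2) = 5/13.
1/2 > 5/13, so Vestmark binds and β* = 1/2.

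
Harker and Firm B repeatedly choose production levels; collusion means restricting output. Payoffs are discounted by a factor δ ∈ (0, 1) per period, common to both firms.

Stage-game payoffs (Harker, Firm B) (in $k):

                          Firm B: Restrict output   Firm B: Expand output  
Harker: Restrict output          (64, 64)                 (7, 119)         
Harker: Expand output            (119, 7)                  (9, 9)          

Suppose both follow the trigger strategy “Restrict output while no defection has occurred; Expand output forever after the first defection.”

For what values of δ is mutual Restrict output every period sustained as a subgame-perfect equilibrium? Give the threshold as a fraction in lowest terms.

Cooperation forever yields 64 each period: 64/(1−δ).
Deviating yields 119 once, then 9 forever: 119 + 9δ/(1−δ).
No profitable deviation requires 64/(1−δ) ≥ 119 + 9δ/(1−δ).
Multiplying by (1−δ): 64 ≥ 119(1−δ) + 9δ = 119 − 110δ.
So 110δ ≥ 55, i.e. δ ≥ 55/110 = 1/2.

1/2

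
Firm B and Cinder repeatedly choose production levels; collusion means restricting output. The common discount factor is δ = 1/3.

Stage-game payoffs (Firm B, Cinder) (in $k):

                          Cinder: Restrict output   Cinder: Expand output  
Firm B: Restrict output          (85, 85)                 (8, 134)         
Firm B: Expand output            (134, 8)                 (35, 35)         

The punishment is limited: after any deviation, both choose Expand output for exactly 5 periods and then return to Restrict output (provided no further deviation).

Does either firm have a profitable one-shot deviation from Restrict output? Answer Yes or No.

A one-shot deviation gives 134 now, then 35 for 5 periods, then back to 85.
Gain from deviating: (134−85) today; loss: (85−35) in each of the next 5 periods.
No-deviation condition: (85−35)(δ+…+δ^5) ≥ 134−85, i.e. δ+…+δ^5 ≥ 49/50.
At δ = 1/3: δ+…+δ^5 = 0.4979 < 0.9800.
So cooperation is not sustainable.

Yes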